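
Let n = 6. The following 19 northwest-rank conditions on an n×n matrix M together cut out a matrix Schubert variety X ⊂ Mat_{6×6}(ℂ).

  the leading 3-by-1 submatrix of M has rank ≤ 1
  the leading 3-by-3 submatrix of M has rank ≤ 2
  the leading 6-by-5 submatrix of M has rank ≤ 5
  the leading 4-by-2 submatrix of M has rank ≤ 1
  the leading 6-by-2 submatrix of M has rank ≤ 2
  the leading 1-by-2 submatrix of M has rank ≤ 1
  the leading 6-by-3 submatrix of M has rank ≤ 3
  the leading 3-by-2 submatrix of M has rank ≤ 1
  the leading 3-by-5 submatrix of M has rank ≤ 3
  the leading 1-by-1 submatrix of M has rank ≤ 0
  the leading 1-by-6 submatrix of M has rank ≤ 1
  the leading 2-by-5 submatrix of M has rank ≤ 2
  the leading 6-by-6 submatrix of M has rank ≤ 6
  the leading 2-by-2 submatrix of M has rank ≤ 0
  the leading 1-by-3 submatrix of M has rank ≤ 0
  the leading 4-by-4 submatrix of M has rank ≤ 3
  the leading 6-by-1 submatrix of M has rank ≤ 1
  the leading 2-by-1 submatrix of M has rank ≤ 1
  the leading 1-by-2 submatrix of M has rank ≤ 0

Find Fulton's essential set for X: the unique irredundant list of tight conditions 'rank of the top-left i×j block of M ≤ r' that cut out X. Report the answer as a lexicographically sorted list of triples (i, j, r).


Propagating the 19 rank bounds to every northwest block:

  row 1: 0, 0, 0, 1, 1, 1
  row 2: 0, 0, 1, 2, 2, 2
  row 3: 1, 1, 2, 3, 3, 3
  row 4: 1, 1, 2, 3, 4, 4
  row 5: 1, 2, 3, 4, 5, 5
  row 6: 1, 2, 3, 4, 5, 6

giving w = (4, 3, 1, 5, 2, 6) via Δ²R.

ℓ(w)=6; the 3 essential cells (i,j,r):

[(1, 3, 0), (2, 2, 0), (4, 2, 1)]


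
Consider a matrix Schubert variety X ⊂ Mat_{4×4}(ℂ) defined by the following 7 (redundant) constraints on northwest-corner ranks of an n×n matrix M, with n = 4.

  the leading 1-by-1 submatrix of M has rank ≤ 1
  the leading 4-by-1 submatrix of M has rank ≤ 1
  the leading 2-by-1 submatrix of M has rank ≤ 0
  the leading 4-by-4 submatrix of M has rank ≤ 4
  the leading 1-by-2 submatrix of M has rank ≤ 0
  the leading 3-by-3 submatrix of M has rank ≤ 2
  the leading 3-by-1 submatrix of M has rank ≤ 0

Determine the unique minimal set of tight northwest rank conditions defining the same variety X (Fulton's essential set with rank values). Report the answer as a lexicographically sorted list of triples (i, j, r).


Propagating the 7 rank bounds to every northwest block:

  row 1: 0 | 0 | 1 | 1
  row 2: 0 | 1 | 2 | 2
  row 3: 0 | 1 | 2 | 3
  row 4: 1 | 2 | 3 | 4

the unique w with this rank table is (3, 2, 4, 1).

2 SE-corners of the 4-cell Rothe diagram give Ess(w):

[(1, 2, 0), (3, 1, 0)]


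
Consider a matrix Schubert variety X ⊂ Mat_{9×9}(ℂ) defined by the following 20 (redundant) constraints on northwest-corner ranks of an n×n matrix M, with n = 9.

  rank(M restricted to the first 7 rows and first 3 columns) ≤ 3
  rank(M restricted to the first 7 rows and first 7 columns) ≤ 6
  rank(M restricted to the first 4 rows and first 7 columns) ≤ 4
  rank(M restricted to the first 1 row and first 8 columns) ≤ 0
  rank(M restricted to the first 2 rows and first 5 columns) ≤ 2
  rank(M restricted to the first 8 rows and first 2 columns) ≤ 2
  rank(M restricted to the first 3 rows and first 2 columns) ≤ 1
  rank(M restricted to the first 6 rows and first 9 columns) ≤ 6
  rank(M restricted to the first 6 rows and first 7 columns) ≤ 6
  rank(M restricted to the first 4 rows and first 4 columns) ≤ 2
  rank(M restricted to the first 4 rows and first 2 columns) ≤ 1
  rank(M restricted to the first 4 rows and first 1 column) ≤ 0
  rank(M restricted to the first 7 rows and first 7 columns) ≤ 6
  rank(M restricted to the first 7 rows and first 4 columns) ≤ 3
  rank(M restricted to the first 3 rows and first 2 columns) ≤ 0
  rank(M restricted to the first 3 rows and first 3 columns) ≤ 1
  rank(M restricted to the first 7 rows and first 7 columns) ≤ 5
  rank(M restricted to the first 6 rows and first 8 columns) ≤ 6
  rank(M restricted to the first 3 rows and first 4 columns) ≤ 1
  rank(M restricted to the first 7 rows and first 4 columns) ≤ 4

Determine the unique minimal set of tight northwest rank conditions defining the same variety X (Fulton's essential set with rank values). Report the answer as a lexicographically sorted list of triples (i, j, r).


The tightest implied rank at each (i,j), from the 20 conditions:

  i=1: 0  0  0  0  0  0  0  0  1
  i=2: 0  0  1  1  1  1  1  1  2
  i=3: 0  0  1  1  2  2  2  2  3
  i=4: 0  1  2  2  3  3  3  3  4
  i=5: 1  2  3  3  4  4  4  4  5
  i=6: 1  2  3  3  4  5  5  5  6
  i=7: 1  2  3  3  4  5  5  6  7
  i=8: 1  2  3  4  5  6  6  7  8
  i=9: 1  2  3  4  5  6  7  8  9

the unique w with this rank table is (9, 3, 5, 2, 1, 6, 8, 4, 7).

Rothe diagram D(w) (17 cells), 6 SE-corners (essential conditions):

[(1, 8, 0), (3, 2, 0), (3, 4, 1), (4, 1, 0), (7, 4, 3), (7, 7, 5)]


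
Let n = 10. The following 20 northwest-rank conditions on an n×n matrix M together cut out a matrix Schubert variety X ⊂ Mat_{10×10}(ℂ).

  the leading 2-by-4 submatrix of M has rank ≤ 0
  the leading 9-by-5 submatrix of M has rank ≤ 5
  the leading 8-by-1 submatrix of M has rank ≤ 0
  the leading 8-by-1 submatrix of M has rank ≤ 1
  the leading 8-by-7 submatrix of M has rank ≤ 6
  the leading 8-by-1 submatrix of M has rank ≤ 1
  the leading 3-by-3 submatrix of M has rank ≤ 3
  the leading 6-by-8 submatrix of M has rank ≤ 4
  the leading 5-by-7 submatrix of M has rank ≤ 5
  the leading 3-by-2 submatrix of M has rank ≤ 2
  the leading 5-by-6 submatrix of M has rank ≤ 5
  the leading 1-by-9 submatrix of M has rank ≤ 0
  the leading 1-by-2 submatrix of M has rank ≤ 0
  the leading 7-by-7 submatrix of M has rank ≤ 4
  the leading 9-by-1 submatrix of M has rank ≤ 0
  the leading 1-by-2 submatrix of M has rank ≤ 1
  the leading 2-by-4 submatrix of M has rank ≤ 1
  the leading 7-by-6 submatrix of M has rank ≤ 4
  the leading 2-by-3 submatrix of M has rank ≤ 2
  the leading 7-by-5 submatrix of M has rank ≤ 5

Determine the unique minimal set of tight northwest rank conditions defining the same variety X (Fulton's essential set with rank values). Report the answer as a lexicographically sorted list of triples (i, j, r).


Recovering R(i,j) via the rank-extension bound from the 20 conditions:

  R[1]: 0 | 0 | 0 | 0 | 0 | 0 | 0 | 0 | 0 | 1
  R[2]: 0 | 0 | 0 | 0 | 1 | 1 | 1 | 1 | 1 | 2
  R[3]: 0 | 1 | 1 | 1 | 2 | 2 | 2 | 2 | 2 | 3
  R[4]: 0 | 1 | 2 | 2 | 3 | 3 | 3 | 3 | 3 | 4
  R[5]: 0 | 1 | 2 | 3 | 4 | 4 | 4 | 4 | 4 | 5
  R[6]: 0 | 1 | 2 | 3 | 4 | 4 | 4 | 4 | 5 | 6
  R[7]: 0 | 1 | 2 | 3 | 4 | 4 | 4 | 5 | 6 | 7
  R[8]: 0 | 1 | 2 | 3 | 4 | 5 | 5 | 6 | 7 | 8
  R[9]: 0 | 1 | 2 | 3 | 4 | 5 | 6 | 7 | 8 | 9
  R[10]: 1 | 2 | 3 | 4 | 5 | 6 | 7 | 8 | 9 | 10

second differences of R give the permutation w = (10, 5, 2, 3, 4, 9, 8, 6, 7, 1).

|D(w)|=25, |Ess(w)|=5:

[(1, 9, 0), (2, 4, 0), (6, 8, 4), (7, 7, 4), (9, 1, 0)]


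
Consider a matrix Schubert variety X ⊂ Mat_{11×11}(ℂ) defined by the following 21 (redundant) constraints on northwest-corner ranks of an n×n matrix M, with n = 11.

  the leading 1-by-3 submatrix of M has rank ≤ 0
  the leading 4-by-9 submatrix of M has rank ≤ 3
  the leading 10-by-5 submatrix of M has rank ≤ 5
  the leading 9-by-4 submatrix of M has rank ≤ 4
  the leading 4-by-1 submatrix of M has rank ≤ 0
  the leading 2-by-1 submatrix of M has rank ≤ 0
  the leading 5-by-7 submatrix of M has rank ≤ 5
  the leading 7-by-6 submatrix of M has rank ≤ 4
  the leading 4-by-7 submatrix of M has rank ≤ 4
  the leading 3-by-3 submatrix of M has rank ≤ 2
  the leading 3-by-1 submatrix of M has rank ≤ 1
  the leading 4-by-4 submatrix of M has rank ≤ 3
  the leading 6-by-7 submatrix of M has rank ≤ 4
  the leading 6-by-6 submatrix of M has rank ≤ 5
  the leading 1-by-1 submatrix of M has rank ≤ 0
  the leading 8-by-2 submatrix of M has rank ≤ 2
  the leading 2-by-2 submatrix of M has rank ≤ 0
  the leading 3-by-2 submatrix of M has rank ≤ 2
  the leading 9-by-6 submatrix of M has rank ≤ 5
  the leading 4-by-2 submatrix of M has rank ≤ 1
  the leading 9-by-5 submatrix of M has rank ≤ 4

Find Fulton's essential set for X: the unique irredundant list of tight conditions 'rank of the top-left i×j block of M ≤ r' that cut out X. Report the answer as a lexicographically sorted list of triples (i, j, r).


Propagating the 21 rank bounds to every northwest block:

  i=1: 0, 0, 0, 1, 1, 1, 1, 1, 1, 1, 1
  i=2: 0, 0, 1, 2, 2, 2, 2, 2, 2, 2, 2
  i=3: 0, 1, 2, 3, 3, 3, 3, 3, 3, 3, 3
  i=4: 0, 1, 2, 3, 3, 3, 3, 3, 3, 4, 4
  i=5: 1, 2, 3, 4, 4, 4, 4, 4, 4, 5, 5
  i=6: 1, 2, 3, 4, 4, 4, 4, 5, 5, 6, 6
  i=7: 1, 2, 3, 4, 4, 4, 5, 6, 6, 7, 7
  i=8: 1, 2, 3, 4, 4, 5, 6, 7, 7, 8, 8
  i=9: 1, 2, 3, 4, 4, 5, 6, 7, 8, 9, 9
  i=10: 1, 2, 3, 4, 5, 6, 7, 8, 9, 10, 10
  i=11: 1, 2, 3, 4, 5, 6, 7, 8, 9, 10, 11

hence w(1..11) = (4, 3, 2, 10, 1, 8, 7, 6, 9, 5, 11).

Rothe diagram D(w) (19 cells), 7 SE-corners (essential conditions):

[(1, 3, 0), (2, 2, 0), (4, 1, 0), (4, 9, 3), (6, 7, 4), (7, 6, 4), (9, 5, 4)]


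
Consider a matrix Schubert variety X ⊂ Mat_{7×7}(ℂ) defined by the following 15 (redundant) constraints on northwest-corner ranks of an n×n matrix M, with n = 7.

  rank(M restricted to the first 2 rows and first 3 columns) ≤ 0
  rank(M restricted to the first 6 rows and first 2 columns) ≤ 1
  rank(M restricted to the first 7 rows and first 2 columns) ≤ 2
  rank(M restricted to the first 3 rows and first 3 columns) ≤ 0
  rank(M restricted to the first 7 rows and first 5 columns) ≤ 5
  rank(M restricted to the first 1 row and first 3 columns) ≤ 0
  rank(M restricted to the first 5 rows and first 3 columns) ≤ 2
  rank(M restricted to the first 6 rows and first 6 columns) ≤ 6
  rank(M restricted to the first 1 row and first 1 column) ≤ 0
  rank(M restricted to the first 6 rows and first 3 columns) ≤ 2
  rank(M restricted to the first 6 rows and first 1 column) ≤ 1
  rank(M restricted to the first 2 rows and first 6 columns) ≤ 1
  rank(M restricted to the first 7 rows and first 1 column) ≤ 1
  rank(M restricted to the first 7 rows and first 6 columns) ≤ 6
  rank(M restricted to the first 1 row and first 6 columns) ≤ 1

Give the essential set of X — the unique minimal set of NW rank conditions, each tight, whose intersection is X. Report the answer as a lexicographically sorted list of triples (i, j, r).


Recovering R(i,j) via the rank-extension bound from the 15 conditions:

  i=1: 0 | 0 | 0 | 1 | 1 | 1 | 1
  i=2: 0 | 0 | 0 | 1 | 1 | 1 | 2
  i=3: 0 | 0 | 0 | 1 | 2 | 2 | 3
  i=4: 1 | 1 | 1 | 2 | 3 | 3 | 4
  i=5: 1 | 1 | 2 | 3 | 4 | 4 | 5
  i=6: 1 | 1 | 2 | 3 | 4 | 5 | 6
  i=7: 1 | 2 | 3 | 4 | 5 | 6 | 7

giving w = (4, 7, 5, 1, 3, 6, 2) via Δ²R.

Rothe diagram D(w) (13 cells), 3 SE-corners (essential conditions):

[(2, 6, 1), (3, 3, 0), (6, 2, 1)]


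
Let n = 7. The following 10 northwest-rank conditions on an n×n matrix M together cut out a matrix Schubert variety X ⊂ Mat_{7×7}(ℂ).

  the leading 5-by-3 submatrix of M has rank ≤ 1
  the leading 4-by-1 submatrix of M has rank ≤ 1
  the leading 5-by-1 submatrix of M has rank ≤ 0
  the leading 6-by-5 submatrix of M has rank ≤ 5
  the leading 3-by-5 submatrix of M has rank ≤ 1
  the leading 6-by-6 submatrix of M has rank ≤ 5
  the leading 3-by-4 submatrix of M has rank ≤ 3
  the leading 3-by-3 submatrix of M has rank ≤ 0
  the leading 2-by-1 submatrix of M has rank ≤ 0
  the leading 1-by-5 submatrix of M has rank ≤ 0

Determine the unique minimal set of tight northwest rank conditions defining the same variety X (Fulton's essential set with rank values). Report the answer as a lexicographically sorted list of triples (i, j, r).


Computing R[i][j] = min implied NW-rank bound (n=7, 10 conditions):

  0 0 0 0 0 1 1
  0 0 0 1 1 2 2
  0 0 0 1 1 2 3
  0 1 1 2 2 3 4
  0 1 1 2 3 4 5
  1 2 2 3 4 5 6
  1 2 3 4 5 6 7

so w = (6, 4, 7, 2, 5, 1, 3).

|D(w)|=15, |Ess(w)|=5:

[(1, 5, 0), (3, 3, 0), (3, 5, 1), (5, 1, 0), (5, 3, 1)]


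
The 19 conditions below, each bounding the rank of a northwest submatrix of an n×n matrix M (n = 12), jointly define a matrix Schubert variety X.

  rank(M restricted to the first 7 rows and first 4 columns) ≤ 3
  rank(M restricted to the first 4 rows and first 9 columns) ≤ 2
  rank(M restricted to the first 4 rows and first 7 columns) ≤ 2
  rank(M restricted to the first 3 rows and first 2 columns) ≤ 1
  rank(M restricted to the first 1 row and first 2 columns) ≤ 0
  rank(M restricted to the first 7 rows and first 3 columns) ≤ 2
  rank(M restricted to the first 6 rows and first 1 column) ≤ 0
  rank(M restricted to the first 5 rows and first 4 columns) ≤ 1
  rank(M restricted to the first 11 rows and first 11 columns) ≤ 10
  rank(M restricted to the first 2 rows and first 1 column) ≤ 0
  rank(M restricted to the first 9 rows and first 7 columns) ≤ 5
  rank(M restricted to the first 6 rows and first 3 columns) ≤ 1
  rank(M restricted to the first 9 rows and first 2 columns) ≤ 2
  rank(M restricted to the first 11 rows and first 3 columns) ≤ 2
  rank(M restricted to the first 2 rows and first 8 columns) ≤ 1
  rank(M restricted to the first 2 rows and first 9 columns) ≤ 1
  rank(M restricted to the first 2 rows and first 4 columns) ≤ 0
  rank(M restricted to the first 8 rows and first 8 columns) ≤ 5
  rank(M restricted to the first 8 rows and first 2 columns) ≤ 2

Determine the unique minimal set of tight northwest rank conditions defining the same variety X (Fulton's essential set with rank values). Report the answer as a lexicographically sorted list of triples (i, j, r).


The tightest implied rank at each (i,j), from the 19 conditions:

  i=1: 0  0  0  0  1  1  1  1  1  1  1  1
  i=2: 0  0  0  0  1  1  1  1  1  2  2  2
  i=3: 0  1  1  1  2  2  2  2  2  3  3  3
  i=4: 0  1  1  1  2  2  2  2  2  3  4  4
  i=5: 0  1  1  1  2  3  3  3  3  4  5  5
  i=6: 0  1  1  2  3  4  4  4  4  5  6  6
  i=7: 1  2  2  3  4  5  5  5  5  6  7  7
  i=8: 1  2  2  3  4  5  5  5  6  7  8  8
  i=9: 1  2  2  3  4  5  5  6  7  8  9  9
  i=10: 1  2  2  3  4  5  6  7  8  9  10  10
  i=11: 1  2  2  3  4  5  6  7  8  9  10  11
  i=12: 1  2  3  4  5  6  7  8  9  10  11  12

giving w = (5, 10, 2, 11, 6, 4, 1, 9, 8, 7, 12, 3) via Δ²R.

|D(w)|=32, |Ess(w)|=9:

[(2, 4, 0), (2, 9, 1), (4, 9, 2), (5, 4, 1), (6, 1, 0), (6, 3, 1), (8, 8, 5), (9, 7, 5), (11, 3, 2)]


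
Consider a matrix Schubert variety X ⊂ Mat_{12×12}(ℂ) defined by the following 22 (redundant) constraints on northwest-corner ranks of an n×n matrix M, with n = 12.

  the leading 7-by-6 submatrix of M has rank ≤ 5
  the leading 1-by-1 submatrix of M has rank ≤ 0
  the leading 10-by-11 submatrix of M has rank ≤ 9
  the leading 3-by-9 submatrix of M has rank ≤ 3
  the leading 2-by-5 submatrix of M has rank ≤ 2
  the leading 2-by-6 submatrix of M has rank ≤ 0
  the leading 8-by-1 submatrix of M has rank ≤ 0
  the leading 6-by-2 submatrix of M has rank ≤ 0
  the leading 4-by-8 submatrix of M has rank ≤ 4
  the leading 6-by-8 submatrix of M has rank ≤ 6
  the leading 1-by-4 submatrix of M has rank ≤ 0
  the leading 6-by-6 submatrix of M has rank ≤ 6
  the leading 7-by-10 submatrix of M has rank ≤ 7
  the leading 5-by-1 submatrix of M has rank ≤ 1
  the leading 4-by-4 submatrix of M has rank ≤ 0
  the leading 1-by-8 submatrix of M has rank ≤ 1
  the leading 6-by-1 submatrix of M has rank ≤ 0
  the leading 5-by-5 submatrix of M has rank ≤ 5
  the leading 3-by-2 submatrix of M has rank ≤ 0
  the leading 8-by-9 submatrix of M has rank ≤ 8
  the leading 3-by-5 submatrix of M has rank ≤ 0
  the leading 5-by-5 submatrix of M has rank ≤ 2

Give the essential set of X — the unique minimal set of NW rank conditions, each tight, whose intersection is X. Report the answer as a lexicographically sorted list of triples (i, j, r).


Reconstructing r_w from the 22 given conditions:

  i=1: 0 | 0 | 0 | 0 | 0 | 0 | 1 | 1 | 1 | 1 | 1 | 1
  i=2: 0 | 0 | 0 | 0 | 0 | 0 | 1 | 2 | 2 | 2 | 2 | 2
  i=3: 0 | 0 | 0 | 0 | 0 | 1 | 2 | 3 | 3 | 3 | 3 | 3
  i=4: 0 | 0 | 0 | 0 | 1 | 2 | 3 | 4 | 4 | 4 | 4 | 4
  i=5: 0 | 0 | 1 | 1 | 2 | 3 | 4 | 5 | 5 | 5 | 5 | 5
  i=6: 0 | 0 | 1 | 2 | 3 | 4 | 5 | 6 | 6 | 6 | 6 | 6
  i=7: 0 | 1 | 2 | 3 | 4 | 5 | 6 | 7 | 7 | 7 | 7 | 7
  i=8: 0 | 1 | 2 | 3 | 4 | 5 | 6 | 7 | 8 | 8 | 8 | 8
  i=9: 1 | 2 | 3 | 4 | 5 | 6 | 7 | 8 | 9 | 9 | 9 | 9
  i=10: 1 | 2 | 3 | 4 | 5 | 6 | 7 | 8 | 9 | 9 | 9 | 10
  i=11: 1 | 2 | 3 | 4 | 5 | 6 | 7 | 8 | 9 | 10 | 10 | 11
  i=12: 1 | 2 | 3 | 4 | 5 | 6 | 7 | 8 | 9 | 10 | 11 | 12

giving w = (7, 8, 6, 5, 3, 4, 2, 9, 1, 12, 10, 11) via Δ²R.

|D(w)|=29, |Ess(w)|=6:

[(2, 6, 0), (3, 5, 0), (4, 4, 0), (6, 2, 0), (8, 1, 0), (10, 11, 9)]


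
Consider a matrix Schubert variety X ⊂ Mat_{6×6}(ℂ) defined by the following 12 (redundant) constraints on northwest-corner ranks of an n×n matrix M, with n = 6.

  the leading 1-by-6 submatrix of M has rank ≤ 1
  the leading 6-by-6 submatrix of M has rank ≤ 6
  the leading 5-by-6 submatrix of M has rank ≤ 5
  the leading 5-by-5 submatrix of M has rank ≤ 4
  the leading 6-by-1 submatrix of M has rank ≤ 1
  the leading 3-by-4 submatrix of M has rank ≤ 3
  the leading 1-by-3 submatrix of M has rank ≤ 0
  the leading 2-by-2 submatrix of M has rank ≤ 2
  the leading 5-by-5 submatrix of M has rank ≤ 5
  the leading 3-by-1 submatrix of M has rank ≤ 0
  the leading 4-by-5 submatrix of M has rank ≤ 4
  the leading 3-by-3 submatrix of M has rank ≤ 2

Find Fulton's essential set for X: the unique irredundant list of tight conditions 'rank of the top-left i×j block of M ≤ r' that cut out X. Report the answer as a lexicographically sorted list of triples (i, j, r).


Computing R[i][j] = min implied NW-rank bound (n=6, 12 conditions):

  0 0 0 1 1 1
  0 1 1 2 2 2
  0 1 2 3 3 3
  1 2 3 4 4 4
  1 2 3 4 4 5
  1 2 3 4 5 6

so w = (4, 2, 3, 1, 6, 5).

Fulton essential set (3 of the 6 Rothe cells):

[(1, 3, 0), (3, 1, 0), (5, 5, 4)]


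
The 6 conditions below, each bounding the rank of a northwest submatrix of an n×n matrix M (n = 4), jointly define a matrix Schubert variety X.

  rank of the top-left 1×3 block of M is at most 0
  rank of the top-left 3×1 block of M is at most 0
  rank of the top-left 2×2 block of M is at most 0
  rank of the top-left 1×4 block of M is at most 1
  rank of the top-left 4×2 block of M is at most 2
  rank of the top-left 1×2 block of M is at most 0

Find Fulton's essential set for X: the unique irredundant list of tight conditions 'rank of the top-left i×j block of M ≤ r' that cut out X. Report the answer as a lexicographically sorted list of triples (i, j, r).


Rank table r_w(4×4) implied by the 6 constraints:

  R[1]: 0 0 0 1
  R[2]: 0 0 1 2
  R[3]: 0 1 2 3
  R[4]: 1 2 3 4

hence w(1..4) = (4, 3, 2, 1).

3 SE-corners of the 6-cell Rothe diagram give Ess(w):

[(1, 3, 0), (2, 2, 0), (3, 1, 0)]


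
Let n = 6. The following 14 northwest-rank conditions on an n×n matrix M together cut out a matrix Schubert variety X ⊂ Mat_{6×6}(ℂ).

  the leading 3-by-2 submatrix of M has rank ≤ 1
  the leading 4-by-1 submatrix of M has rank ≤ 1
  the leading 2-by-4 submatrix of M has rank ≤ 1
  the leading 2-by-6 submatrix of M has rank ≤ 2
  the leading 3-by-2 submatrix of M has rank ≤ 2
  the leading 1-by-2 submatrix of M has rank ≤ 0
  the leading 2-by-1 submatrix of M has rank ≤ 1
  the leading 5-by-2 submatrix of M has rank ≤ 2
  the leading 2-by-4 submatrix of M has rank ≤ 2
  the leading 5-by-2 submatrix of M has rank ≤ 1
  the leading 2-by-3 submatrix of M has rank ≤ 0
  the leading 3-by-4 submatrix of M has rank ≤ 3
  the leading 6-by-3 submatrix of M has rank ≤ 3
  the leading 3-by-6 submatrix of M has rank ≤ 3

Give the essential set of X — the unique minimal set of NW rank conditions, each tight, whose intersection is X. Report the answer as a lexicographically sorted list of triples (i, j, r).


Rank table r_w(6×6) implied by the 14 constraints:

  i=1: 0 | 0 | 0 | 1 | 1 | 1
  i=2: 0 | 0 | 0 | 1 | 2 | 2
  i=3: 1 | 1 | 1 | 2 | 3 | 3
  i=4: 1 | 1 | 2 | 3 | 4 | 4
  i=5: 1 | 1 | 2 | 3 | 4 | 5
  i=6: 1 | 2 | 3 | 4 | 5 | 6

hence w(1..6) = (4, 5, 1, 3, 6, 2).

2 SE-corners of the 8-cell Rothe diagram give Ess(w):

[(2, 3, 0), (5, 2, 1)]


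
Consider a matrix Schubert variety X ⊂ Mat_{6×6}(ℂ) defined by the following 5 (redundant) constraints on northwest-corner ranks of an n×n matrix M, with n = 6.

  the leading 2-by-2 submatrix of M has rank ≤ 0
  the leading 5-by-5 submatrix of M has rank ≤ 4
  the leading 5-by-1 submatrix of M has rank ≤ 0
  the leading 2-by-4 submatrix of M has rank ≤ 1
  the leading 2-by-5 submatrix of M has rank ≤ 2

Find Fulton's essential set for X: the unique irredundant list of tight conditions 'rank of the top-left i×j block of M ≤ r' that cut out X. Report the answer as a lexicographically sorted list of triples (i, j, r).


Computing R[i][j] = min implied NW-rank bound (n=6, 5 conditions):

  row 1: 0 0 1 1 1 1
  row 2: 0 0 1 1 2 2
  row 3: 0 1 2 2 3 3
  row 4: 0 1 2 3 4 4
  row 5: 0 1 2 3 4 5
  row 6: 1 2 3 4 5 6

second differences of R give the permutation w = (3, 5, 2, 4, 6, 1).

Fulton essential set (3 of the 8 Rothe cells):

[(2, 2, 0), (2, 4, 1), (5, 1, 0)]


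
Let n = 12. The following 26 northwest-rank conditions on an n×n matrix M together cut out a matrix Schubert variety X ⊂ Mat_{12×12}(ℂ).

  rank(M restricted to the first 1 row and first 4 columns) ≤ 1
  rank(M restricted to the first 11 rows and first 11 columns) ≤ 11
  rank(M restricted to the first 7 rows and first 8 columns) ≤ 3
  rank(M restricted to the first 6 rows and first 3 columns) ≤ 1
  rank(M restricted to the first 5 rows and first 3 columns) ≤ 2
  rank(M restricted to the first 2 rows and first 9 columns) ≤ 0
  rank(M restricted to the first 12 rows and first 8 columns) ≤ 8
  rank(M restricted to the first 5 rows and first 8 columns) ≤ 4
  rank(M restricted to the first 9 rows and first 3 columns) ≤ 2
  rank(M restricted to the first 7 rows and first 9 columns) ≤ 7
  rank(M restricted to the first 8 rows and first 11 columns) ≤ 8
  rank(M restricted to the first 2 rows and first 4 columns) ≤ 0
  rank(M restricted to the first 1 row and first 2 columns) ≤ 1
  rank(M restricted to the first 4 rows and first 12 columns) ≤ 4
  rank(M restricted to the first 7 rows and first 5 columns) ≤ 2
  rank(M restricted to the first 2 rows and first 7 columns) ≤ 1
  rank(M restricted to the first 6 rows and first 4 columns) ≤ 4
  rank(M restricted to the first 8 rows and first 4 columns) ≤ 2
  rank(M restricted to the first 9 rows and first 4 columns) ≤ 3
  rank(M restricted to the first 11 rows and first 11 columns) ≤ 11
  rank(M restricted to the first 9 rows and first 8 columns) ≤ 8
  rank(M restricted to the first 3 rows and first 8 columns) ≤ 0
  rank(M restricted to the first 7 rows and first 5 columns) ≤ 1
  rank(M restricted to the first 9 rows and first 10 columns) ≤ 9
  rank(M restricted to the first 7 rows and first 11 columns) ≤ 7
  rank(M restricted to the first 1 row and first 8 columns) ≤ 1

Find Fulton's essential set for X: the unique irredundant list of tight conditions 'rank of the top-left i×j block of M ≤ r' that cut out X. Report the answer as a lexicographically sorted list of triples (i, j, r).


Reconstructing r_w from the 26 given conditions:

  i=1: 0 | 0 | 0 | 0 | 0 | 0 | 0 | 0 | 0 | 1 | 1 | 1
  i=2: 0 | 0 | 0 | 0 | 0 | 0 | 0 | 0 | 0 | 1 | 2 | 2
  i=3: 0 | 0 | 0 | 0 | 0 | 0 | 0 | 0 | 1 | 2 | 3 | 3
  i=4: 1 | 1 | 1 | 1 | 1 | 1 | 1 | 1 | 2 | 3 | 4 | 4
  i=5: 1 | 1 | 1 | 1 | 1 | 2 | 2 | 2 | 3 | 4 | 5 | 5
  i=6: 1 | 1 | 1 | 1 | 1 | 2 | 3 | 3 | 4 | 5 | 6 | 6
  i=7: 1 | 1 | 1 | 1 | 1 | 2 | 3 | 3 | 4 | 5 | 6 | 7
  i=8: 1 | 2 | 2 | 2 | 2 | 3 | 4 | 4 | 5 | 6 | 7 | 8
  i=9: 1 | 2 | 2 | 3 | 3 | 4 | 5 | 5 | 6 | 7 | 8 | 9
  i=10: 1 | 2 | 3 | 4 | 4 | 5 | 6 | 6 | 7 | 8 | 9 | 10
  i=11: 1 | 2 | 3 | 4 | 5 | 6 | 7 | 7 | 8 | 9 | 10 | 11
  i=12: 1 | 2 | 3 | 4 | 5 | 6 | 7 | 8 | 9 | 10 | 11 | 12

hence w(1..12) = (10, 11, 9, 1, 6, 7, 12, 2, 4, 3, 5, 8).

D(w) has 40 cells with 5 SE-corners; essential set:

[(2, 9, 0), (3, 8, 0), (7, 5, 1), (7, 8, 3), (9, 3, 2)]


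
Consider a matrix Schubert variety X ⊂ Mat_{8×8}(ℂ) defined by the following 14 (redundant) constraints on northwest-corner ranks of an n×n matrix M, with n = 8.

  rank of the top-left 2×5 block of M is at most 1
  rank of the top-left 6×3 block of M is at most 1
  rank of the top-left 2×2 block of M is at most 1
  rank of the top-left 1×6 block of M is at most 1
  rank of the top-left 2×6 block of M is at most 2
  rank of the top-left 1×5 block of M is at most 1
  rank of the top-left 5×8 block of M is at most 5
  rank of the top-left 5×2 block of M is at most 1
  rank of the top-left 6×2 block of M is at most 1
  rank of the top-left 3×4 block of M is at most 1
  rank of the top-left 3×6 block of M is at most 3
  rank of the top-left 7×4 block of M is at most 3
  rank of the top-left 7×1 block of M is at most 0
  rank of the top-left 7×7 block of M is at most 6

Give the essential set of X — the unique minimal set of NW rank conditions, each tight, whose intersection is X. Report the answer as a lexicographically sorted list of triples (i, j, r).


Propagating the 14 rank bounds to every northwest block:

  0, 1, 1, 1, 1, 1, 1, 1
  0, 1, 1, 1, 1, 2, 2, 2
  0, 1, 1, 1, 2, 3, 3, 3
  0, 1, 1, 2, 3, 4, 4, 4
  0, 1, 1, 2, 3, 4, 5, 5
  0, 1, 1, 2, 3, 4, 5, 6
  0, 1, 2, 3, 4, 5, 6, 7
  1, 2, 3, 4, 5, 6, 7, 8

the unique w with this rank table is (2, 6, 5, 4, 7, 8, 3, 1).

D(w) has 15 cells with 4 SE-corners; essential set:

[(2, 5, 1), (3, 4, 1), (6, 3, 1), (7, 1, 0)]


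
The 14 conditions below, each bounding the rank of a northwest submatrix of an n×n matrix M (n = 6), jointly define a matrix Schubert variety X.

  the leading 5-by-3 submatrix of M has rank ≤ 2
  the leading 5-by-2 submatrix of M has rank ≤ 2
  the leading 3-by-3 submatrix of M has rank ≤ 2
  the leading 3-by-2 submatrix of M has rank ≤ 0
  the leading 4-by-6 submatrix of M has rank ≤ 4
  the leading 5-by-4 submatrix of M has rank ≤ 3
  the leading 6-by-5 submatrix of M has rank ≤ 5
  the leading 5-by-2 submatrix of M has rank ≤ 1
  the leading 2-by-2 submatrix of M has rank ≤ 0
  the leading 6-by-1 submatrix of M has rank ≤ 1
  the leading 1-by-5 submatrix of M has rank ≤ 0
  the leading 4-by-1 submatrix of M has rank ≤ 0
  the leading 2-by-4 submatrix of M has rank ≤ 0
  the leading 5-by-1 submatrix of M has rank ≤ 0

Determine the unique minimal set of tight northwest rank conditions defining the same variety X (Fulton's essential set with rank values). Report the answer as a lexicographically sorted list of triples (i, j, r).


Rank table r_w(6×6) implied by the 14 constraints:

  i=1: 0, 0, 0, 0, 0, 1
  i=2: 0, 0, 0, 0, 1, 2
  i=3: 0, 0, 1, 1, 2, 3
  i=4: 0, 1, 2, 2, 3, 4
  i=5: 0, 1, 2, 3, 4, 5
  i=6: 1, 2, 3, 4, 5, 6

the unique w with this rank table is (6, 5, 3, 2, 4, 1).

4 SE-corners of the 13-cell Rothe diagram give Ess(w):

[(1, 5, 0), (2, 4, 0), (3, 2, 0), (5, 1, 0)]


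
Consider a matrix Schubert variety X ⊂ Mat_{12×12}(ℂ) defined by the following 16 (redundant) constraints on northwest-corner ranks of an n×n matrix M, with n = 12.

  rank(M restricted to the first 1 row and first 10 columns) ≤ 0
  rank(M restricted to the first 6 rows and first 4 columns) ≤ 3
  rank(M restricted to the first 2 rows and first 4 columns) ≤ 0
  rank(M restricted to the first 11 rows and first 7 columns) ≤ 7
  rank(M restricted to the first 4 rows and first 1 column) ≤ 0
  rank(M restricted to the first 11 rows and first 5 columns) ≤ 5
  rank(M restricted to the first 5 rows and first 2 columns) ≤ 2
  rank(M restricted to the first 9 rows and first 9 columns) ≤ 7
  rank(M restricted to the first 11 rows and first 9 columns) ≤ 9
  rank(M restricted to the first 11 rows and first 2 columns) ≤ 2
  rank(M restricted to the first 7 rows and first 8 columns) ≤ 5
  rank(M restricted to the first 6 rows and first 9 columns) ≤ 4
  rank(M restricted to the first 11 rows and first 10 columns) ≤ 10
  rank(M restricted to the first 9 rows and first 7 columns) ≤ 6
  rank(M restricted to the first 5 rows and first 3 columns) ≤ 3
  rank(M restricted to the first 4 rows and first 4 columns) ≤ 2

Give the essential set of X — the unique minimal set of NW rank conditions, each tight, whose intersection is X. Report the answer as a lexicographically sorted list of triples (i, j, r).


Recovering R(i,j) via the rank-extension bound from the 16 conditions:

  R[1]: 0  0  0  0  0  0  0  0  0  0  1  1
  R[2]: 0  0  0  0  1  1  1  1  1  1  2  2
  R[3]: 0  1  1  1  2  2  2  2  2  2  3  3
  R[4]: 0  1  2  2  3  3  3  3  3  3  4  4
  R[5]: 1  2  3  3  4  4  4  4  4  4  5  5
  R[6]: 1  2  3  3  4  4  4  4  4  5  6  6
  R[7]: 1  2  3  4  5  5  5  5  5  6  7  7
  R[8]: 1  2  3  4  5  6  6  6  6  7  8  8
  R[9]: 1  2  3  4  5  6  6  7  7  8  9  9
  R[10]: 1  2  3  4  5  6  7  8  8  9  10  10
  R[11]: 1  2  3  4  5  6  7  8  9  10  11  11
  R[12]: 1  2  3  4  5  6  7  8  9  10  11  12

second differences of R give the permutation w = (11, 5, 2, 3, 1, 10, 4, 6, 8, 7, 9, 12).

ℓ(w)=22; the 6 essential cells (i,j,r):

[(1, 10, 0), (2, 4, 0), (4, 1, 0), (6, 4, 3), (6, 9, 4), (9, 7, 6)]


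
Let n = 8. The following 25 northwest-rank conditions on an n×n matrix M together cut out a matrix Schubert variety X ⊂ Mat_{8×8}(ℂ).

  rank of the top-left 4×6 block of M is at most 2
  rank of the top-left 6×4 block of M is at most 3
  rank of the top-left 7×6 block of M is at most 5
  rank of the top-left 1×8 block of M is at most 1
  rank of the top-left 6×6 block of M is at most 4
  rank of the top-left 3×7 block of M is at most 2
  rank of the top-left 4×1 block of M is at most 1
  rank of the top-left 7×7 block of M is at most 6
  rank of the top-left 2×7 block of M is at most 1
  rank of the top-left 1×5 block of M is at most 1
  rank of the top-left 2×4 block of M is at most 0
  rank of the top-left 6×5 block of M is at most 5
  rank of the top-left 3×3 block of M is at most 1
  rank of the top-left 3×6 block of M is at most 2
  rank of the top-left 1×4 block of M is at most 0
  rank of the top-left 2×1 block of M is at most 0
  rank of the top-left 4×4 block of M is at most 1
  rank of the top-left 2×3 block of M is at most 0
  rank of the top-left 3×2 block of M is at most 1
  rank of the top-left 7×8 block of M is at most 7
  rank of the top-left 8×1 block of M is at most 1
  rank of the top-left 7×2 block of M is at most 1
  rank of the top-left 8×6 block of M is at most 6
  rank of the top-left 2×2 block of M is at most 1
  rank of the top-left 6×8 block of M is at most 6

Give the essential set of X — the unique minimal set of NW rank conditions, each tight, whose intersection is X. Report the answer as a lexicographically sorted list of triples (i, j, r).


Computing R[i][j] = min implied NW-rank bound (n=8, 25 conditions):

  i=1: 0  0  0  0  1  1  1  1
  i=2: 0  0  0  0  1  1  1  2
  i=3: 1  1  1  1  2  2  2  3
  i=4: 1  1  1  1  2  2  3  4
  i=5: 1  1  2  2  3  3  4  5
  i=6: 1  1  2  3  4  4  5  6
  i=7: 1  1  2  3  4  5  6  7
  i=8: 1  2  3  4  5  6  7  8

hence w(1..8) = (5, 8, 1, 7, 3, 4, 6, 2).

D(w) has 17 cells with 5 SE-corners; essential set:

[(2, 4, 0), (2, 7, 1), (4, 4, 1), (4, 6, 2), (7, 2, 1)]


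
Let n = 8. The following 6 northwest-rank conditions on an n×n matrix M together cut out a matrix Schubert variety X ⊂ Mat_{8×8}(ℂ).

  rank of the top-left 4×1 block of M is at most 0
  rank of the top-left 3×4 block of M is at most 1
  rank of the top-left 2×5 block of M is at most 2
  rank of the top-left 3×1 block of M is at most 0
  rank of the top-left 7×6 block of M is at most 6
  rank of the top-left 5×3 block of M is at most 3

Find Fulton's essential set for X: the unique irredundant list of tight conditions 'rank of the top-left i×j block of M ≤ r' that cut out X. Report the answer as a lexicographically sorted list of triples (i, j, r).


Computing R[i][j] = min implied NW-rank bound (n=8, 6 conditions):

  row 1: 0 | 1 | 1 | 1 | 1 | 1 | 1 | 1
  row 2: 0 | 1 | 1 | 1 | 2 | 2 | 2 | 2
  row 3: 0 | 1 | 1 | 1 | 2 | 3 | 3 | 3
  row 4: 0 | 1 | 2 | 2 | 3 | 4 | 4 | 4
  row 5: 1 | 2 | 3 | 3 | 4 | 5 | 5 | 5
  row 6: 1 | 2 | 3 | 4 | 5 | 6 | 6 | 6
  row 7: 1 | 2 | 3 | 4 | 5 | 6 | 7 | 7
  row 8: 1 | 2 | 3 | 4 | 5 | 6 | 7 | 8

so w = (2, 5, 6, 3, 1, 4, 7, 8).

|D(w)|=8, |Ess(w)|=2:

[(3, 4, 1), (4, 1, 0)]


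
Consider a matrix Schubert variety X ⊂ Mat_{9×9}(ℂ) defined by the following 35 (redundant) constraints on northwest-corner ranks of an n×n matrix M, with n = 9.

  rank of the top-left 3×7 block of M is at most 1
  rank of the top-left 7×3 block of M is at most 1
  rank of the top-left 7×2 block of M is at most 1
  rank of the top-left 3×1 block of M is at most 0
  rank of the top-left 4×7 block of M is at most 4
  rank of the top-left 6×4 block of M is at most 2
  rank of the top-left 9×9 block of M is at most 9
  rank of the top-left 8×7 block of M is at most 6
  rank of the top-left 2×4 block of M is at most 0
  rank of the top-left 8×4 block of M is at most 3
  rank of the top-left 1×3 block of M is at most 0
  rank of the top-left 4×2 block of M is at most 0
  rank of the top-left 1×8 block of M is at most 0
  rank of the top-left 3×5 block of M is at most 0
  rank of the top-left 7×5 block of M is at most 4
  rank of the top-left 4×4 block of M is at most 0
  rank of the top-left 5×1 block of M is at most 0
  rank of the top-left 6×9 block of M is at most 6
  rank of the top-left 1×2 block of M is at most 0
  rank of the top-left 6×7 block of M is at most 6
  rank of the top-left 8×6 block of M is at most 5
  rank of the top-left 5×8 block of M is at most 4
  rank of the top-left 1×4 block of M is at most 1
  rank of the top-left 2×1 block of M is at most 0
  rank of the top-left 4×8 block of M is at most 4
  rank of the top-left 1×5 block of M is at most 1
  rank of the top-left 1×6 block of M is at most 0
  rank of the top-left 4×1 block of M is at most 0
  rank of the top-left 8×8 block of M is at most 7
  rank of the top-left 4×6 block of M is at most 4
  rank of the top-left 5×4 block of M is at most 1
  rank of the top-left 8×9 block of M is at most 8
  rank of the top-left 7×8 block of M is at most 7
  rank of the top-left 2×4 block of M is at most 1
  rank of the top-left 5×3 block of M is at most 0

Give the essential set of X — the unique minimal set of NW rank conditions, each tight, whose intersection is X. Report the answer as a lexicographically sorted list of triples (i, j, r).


Rank table r_w(9×9) implied by the 35 constraints:

  row 1: 0 | 0 | 0 | 0 | 0 | 0 | 0 | 0 | 1
  row 2: 0 | 0 | 0 | 0 | 0 | 1 | 1 | 1 | 2
  row 3: 0 | 0 | 0 | 0 | 0 | 1 | 1 | 2 | 3
  row 4: 0 | 0 | 0 | 0 | 1 | 2 | 2 | 3 | 4
  row 5: 0 | 0 | 0 | 1 | 2 | 3 | 3 | 4 | 5
  row 6: 1 | 1 | 1 | 2 | 3 | 4 | 4 | 5 | 6
  row 7: 1 | 1 | 1 | 2 | 3 | 4 | 5 | 6 | 7
  row 8: 1 | 2 | 2 | 3 | 4 | 5 | 6 | 7 | 8
  row 9: 1 | 2 | 3 | 4 | 5 | 6 | 7 | 8 | 9

the unique w with this rank table is (9, 6, 8, 5, 4, 1, 7, 2, 3).

Fulton essential set (6 of the 28 Rothe cells):

[(1, 8, 0), (3, 5, 0), (3, 7, 1), (4, 4, 0), (5, 3, 0), (7, 3, 1)]


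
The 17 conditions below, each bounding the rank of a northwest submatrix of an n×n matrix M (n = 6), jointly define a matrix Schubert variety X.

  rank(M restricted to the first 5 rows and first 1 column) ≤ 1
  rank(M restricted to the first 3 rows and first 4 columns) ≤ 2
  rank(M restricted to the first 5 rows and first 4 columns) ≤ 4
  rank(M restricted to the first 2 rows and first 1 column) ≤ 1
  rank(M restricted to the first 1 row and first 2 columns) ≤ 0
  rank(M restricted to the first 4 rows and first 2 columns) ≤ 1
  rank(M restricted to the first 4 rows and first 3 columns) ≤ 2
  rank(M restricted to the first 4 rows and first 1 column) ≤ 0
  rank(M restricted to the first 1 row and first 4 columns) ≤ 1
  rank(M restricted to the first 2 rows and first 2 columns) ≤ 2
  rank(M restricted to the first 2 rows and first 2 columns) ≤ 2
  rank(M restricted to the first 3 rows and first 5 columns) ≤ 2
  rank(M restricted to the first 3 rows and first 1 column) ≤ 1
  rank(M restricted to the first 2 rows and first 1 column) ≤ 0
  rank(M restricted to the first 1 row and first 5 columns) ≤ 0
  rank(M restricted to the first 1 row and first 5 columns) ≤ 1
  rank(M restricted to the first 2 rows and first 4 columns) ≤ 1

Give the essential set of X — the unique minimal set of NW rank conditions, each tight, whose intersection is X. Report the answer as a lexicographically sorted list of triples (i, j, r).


Propagating the 17 rank bounds to every northwest block:

  R[1]: 0  0  0  0  0  1
  R[2]: 0  1  1  1  1  2
  R[3]: 0  1  2  2  2  3
  R[4]: 0  1  2  3  3  4
  R[5]: 1  2  3  4  4  5
  R[6]: 1  2  3  4  5  6

the unique w with this rank table is (6, 2, 3, 4, 1, 5).

Fulton essential set (2 of the 8 Rothe cells):

[(1, 5, 0), (4, 1, 0)]


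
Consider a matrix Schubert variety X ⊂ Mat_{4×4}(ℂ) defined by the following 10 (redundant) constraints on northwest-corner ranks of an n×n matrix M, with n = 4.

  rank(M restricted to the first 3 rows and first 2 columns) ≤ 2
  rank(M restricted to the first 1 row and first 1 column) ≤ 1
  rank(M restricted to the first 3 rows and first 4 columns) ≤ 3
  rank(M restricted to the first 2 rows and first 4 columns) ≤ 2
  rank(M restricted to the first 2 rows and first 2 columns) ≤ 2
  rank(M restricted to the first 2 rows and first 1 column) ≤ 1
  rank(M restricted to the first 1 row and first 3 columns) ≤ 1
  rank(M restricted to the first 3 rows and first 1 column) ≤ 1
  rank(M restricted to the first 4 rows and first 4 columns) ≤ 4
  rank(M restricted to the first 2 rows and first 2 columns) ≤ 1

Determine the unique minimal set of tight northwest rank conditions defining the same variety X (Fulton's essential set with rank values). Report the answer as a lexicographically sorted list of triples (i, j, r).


The tightest implied rank at each (i,j), from the 10 conditions:

  row 1: 1, 1, 1, 1
  row 2: 1, 1, 2, 2
  row 3: 1, 2, 3, 3
  row 4: 1, 2, 3, 4

reading off 1-entries of Δ²R: w = (1, 3, 2, 4).

|D(w)|=1, |Ess(w)|=1:

[(2, 2, 1)]


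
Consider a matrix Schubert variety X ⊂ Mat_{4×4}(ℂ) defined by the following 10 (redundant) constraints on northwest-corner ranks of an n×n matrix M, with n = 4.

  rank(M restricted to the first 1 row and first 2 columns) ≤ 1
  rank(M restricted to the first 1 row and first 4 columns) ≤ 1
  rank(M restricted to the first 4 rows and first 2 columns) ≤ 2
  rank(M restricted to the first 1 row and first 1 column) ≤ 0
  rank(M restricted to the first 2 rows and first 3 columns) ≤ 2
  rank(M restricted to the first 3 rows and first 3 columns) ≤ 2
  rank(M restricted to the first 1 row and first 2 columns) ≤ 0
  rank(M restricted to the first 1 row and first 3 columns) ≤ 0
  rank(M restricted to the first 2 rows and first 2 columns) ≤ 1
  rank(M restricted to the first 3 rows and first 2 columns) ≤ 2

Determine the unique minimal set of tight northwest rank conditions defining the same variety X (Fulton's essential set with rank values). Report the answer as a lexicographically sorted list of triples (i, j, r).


The tightest implied rank at each (i,j), from the 10 conditions:

  R[1]: 0 | 0 | 0 | 1
  R[2]: 1 | 1 | 1 | 2
  R[3]: 1 | 2 | 2 | 3
  R[4]: 1 | 2 | 3 | 4

so w = (4, 1, 2, 3).

D(w) has 3 cells with 1 SE-corner; essential set:

[(1, 3, 0)]


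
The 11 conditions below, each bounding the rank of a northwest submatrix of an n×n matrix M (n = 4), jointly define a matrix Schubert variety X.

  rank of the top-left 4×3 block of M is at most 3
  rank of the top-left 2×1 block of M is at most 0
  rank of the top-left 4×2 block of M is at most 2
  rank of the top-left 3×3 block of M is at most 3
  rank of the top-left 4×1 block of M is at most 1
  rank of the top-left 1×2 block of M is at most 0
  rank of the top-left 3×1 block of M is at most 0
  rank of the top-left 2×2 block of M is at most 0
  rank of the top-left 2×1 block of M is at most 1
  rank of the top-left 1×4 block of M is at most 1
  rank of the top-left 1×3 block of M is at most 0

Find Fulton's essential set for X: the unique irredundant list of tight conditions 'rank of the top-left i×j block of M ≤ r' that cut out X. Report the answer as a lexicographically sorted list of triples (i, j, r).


The tightest implied rank at each (i,j), from the 11 conditions:

  i=1: 0 0 0 1
  i=2: 0 0 1 2
  i=3: 0 1 2 3
  i=4: 1 2 3 4

the unique w with this rank table is (4, 3, 2, 1).

Fulton essential set (3 of the 6 Rothe cells):

[(1, 3, 0), (2, 2, 0), (3, 1, 0)]
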